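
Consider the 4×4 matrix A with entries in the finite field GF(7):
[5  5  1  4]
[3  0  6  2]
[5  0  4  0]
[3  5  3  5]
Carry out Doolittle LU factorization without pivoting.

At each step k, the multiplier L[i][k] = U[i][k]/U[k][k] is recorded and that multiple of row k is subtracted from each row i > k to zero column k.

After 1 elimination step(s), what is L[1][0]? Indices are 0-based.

[col 0] pivot 5
  R1 -= 2*R0 → (0, 4, 4, 1)  (L[1][0] := 2)
  R2 -= 1*R0 → (0, 2, 3, 3)  (L[2][0] := 1)
  R3 -= 2*R0 → (0, 2, 1, 4)  (L[3][0] := 2)

L[1][0] = 2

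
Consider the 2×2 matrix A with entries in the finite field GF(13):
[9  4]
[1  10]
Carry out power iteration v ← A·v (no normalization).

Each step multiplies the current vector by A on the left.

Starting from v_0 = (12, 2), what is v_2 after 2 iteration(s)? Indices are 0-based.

v_0 = (12, 2).
v_1 = A·v_0 = (12, 6).
v_2 = A·v_1 = (2, 7).

v_2 = (2, 7)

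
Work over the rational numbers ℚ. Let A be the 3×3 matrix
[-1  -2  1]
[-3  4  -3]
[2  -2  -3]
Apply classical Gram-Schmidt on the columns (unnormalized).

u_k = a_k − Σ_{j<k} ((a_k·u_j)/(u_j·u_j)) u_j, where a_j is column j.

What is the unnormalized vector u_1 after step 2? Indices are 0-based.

u_1 = (-3, 1, 0)

Step 1: u_0 = a_0 = (-1, -3, 2).
Step 2: u_1 = a_1 − (-1)·u_0 = (-3, 1, 0).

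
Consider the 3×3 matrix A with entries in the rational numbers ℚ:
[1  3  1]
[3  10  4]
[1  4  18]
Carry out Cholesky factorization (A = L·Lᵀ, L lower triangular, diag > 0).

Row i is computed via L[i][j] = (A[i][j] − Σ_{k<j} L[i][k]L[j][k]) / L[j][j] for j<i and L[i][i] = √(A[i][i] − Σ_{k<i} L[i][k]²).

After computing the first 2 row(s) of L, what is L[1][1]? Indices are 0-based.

L[1][1] = 1

Step 1: L[0][0] = √(1) = 1.
  L[1][0] = (3) / L[0][0] = 3.
Step 2: L[1][1] = √(1) = 1.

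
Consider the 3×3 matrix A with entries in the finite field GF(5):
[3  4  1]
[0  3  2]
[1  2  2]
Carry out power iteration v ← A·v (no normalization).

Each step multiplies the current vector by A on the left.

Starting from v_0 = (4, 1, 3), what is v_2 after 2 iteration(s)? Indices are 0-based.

v_2 = (0, 1, 1)

v_0 = (4, 1, 3).
v_1 = A·v_0 = (4, 4, 2).
v_2 = A·v_1 = (0, 1, 1).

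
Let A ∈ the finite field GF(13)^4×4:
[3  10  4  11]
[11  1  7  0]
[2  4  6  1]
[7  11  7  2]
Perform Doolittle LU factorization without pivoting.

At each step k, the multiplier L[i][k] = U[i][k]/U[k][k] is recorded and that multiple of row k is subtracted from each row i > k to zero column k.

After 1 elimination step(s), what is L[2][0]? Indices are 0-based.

L[2][0] = 5

Step 1: pivot at (0,0) is 3.
  row1 ← row1 − (8)·row0  ⇒  L[1][0]=8, U row1=(0, 12, 1, 3)
  row2 ← row2 − (5)·row0  ⇒  L[2][0]=5, U row2=(0, 6, 12, 11)
  row3 ← row3 − (11)·row0  ⇒  L[3][0]=11, U row3=(0, 5, 2, 11)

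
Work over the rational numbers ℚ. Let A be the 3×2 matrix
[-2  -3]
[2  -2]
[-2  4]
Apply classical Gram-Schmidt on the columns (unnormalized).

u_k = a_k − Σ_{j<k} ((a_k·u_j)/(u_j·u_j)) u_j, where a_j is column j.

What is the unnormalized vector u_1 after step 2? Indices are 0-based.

u_1 = (-4, -1, 3)

Step 1: u_0 = a_0 = (-2, 2, -2).
Step 2: u_1 = a_1 − (-1/2)·u_0 = (-4, -1, 3).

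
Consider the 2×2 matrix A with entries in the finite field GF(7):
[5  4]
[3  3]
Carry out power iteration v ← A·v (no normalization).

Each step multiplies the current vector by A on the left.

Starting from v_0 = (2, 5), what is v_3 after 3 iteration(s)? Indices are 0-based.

v_3 = (4, 6)

v_0 = (2, 5).
v_1 = A·v_0 = (2, 0).
v_2 = A·v_1 = (3, 6).
v_3 = A·v_2 = (4, 6).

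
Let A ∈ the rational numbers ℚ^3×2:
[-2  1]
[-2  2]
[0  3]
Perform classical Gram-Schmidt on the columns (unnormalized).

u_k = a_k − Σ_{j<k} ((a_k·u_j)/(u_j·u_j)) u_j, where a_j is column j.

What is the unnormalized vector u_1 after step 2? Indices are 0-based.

Step 1: u_0 = a_0 = (-2, -2, 0).
Step 2: u_1 = a_1 − (-3/4)·u_0 = (-1/2, 1/2, 3).

u_1 = (-1/2, 1/2, 3)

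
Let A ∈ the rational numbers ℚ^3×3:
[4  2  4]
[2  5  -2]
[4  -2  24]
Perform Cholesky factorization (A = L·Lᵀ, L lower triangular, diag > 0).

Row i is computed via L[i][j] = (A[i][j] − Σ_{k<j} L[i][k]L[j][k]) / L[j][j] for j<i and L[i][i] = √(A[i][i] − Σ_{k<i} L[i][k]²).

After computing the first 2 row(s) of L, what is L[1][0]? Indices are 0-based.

L[1][0] = 1

Step 1: L[0][0] = √(4) = 2.
  L[1][0] = (2) / L[0][0] = 1.
Step 2: L[1][1] = √(4) = 2.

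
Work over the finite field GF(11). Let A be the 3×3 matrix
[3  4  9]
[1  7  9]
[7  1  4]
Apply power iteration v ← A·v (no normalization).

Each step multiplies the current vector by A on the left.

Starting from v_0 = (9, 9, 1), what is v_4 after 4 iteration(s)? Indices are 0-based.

v_4 = (1, 2, 3)

v_0 = (9, 9, 1).
v_1 = A·v_0 = (6, 4, 10).
v_2 = A·v_1 = (3, 3, 9).
v_3 = A·v_2 = (3, 6, 5).
v_4 = A·v_3 = (1, 2, 3).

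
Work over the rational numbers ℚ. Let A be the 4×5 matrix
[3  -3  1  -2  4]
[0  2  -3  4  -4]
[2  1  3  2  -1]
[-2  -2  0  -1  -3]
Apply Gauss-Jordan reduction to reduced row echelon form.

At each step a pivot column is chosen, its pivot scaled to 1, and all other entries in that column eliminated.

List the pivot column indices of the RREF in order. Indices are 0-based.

[1] R0 /= 3  ⇒  (1, -1, 1/3, -2/3, 4/3)
     R2 -= 2·R0  ⇒  (0, 3, 7/3, 10/3, -11/3)
     R3 -= -2·R0  ⇒  (0, -4, 2/3, -7/3, -1/3)
[2] R1 /= 2  ⇒  (0, 1, -3/2, 2, -2)
     R0 -= -1·R1  ⇒  (1, 0, -7/6, 4/3, -2/3)
     R2 -= 3·R1  ⇒  (0, 0, 41/6, -8/3, 7/3)
     R3 -= -4·R1  ⇒  (0, 0, -16/3, 17/3, -25/3)
[3] R2 /= 41/6  ⇒  (0, 0, 1, -16/41, 14/41)
     R0 -= -7/6·R2  ⇒  (1, 0, 0, 36/41, -11/41)
     R1 -= -3/2·R2  ⇒  (0, 1, 0, 58/41, -61/41)
     R3 -= -16/3·R2  ⇒  (0, 0, 0, 147/41, -267/41)
[4] R3 /= 147/41  ⇒  (0, 0, 0, 1, -89/49)
     R0 -= 36/41·R3  ⇒  (1, 0, 0, 0, 65/49)
     R1 -= 58/41·R3  ⇒  (0, 1, 0, 0, 53/49)
     R2 -= -16/41·R3  ⇒  (0, 0, 1, 0, -18/49)

pivot columns: 0, 1, 2, 3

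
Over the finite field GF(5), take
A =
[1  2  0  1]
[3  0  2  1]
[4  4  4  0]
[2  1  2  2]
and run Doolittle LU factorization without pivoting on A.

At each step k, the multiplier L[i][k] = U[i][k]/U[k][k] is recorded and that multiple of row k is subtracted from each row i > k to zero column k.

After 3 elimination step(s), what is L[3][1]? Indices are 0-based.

k=0: U[0][0]=1
  eliminate (1,0): mult=3, new row 1: (0, 4, 2, 3); set L[1][0]=3
  eliminate (2,0): mult=4, new row 2: (0, 1, 4, 1); set L[2][0]=4
  eliminate (3,0): mult=2, new row 3: (0, 2, 2, 0); set L[3][0]=2
k=1: U[1][1]=4
  eliminate (2,1): mult=4, new row 2: (0, 0, 1, 4); set L[2][1]=4
  eliminate (3,1): mult=3, new row 3: (0, 0, 1, 1); set L[3][1]=3
k=2: U[2][2]=1
  eliminate (3,2): mult=1, new row 3: (0, 0, 0, 2); set L[3][2]=1

L[3][1] = 3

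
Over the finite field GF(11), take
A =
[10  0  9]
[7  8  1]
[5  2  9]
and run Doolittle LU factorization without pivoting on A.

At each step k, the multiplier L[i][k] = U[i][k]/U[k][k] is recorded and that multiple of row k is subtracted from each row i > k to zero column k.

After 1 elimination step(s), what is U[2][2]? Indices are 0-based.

Step 1: pivot at (0,0) is 10.
  row1 ← row1 − (4)·row0  ⇒  L[1][0]=4, U row1=(0, 8, 9)
  row2 ← row2 − (6)·row0  ⇒  L[2][0]=6, U row2=(0, 2, 10)

U[2][2] = 10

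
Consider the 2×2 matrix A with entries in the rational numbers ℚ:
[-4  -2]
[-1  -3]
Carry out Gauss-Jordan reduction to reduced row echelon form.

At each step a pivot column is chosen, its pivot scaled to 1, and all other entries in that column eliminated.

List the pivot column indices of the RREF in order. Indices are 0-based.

step 1: normalize row 0 (÷-4) = (1, 1/2)
  row 1: subtract -1×row0 = (0, -5/2)
step 2: normalize row 1 (÷-5/2) = (0, 1)
  row 0: subtract 1/2×row1 = (1, 0)

pivot columns: 0, 1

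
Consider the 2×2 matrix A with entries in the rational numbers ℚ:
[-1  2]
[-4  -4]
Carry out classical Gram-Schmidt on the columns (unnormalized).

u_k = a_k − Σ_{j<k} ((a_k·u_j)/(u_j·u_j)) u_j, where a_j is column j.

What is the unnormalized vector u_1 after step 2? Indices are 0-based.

Step 1: u_0 = a_0 = (-1, -4).
Step 2: u_1 = a_1 − (14/17)·u_0 = (48/17, -12/17).

u_1 = (48/17, -12/17)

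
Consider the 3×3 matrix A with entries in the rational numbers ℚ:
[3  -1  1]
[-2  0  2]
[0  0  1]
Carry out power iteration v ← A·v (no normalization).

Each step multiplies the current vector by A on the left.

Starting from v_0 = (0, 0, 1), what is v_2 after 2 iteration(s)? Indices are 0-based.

v_2 = (2, 0, 1)

v_0 = (0, 0, 1).
v_1 = A·v_0 = (1, 2, 1).
v_2 = A·v_1 = (2, 0, 1).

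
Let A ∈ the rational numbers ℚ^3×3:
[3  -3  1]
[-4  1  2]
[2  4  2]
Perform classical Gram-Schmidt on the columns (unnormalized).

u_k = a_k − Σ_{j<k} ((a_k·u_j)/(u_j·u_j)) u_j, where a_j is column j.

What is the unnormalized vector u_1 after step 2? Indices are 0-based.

Step 1: u_0 = a_0 = (3, -4, 2).
Step 2: u_1 = a_1 − (-5/29)·u_0 = (-72/29, 9/29, 126/29).

u_1 = (-72/29, 9/29, 126/29)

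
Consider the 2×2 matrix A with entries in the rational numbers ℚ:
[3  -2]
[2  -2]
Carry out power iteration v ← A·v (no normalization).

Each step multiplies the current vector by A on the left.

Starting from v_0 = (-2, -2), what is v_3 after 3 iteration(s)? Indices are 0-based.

v_0 = (-2, -2).
v_1 = A·v_0 = (-2, 0).
v_2 = A·v_1 = (-6, -4).
v_3 = A·v_2 = (-10, -4).

v_3 = (-10, -4)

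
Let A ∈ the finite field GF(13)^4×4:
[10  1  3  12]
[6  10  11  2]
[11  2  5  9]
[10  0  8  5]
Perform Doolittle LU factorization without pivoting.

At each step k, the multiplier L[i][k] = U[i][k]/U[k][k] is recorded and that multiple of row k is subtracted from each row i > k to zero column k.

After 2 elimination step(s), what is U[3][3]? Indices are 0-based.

k=0: U[0][0]=10
  eliminate (1,0): mult=11, new row 1: (0, 12, 4, 0); set L[1][0]=11
  eliminate (2,0): mult=5, new row 2: (0, 10, 3, 1); set L[2][0]=5
  eliminate (3,0): mult=1, new row 3: (0, 12, 5, 6); set L[3][0]=1
k=1: U[1][1]=12
  eliminate (2,1): mult=3, new row 2: (0, 0, 4, 1); set L[2][1]=3
  eliminate (3,1): mult=1, new row 3: (0, 0, 1, 6); set L[3][1]=1

U[3][3] = 6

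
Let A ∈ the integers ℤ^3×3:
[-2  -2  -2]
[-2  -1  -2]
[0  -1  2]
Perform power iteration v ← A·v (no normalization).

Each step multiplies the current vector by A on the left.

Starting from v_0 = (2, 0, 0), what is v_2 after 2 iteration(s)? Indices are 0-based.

v_0 = (2, 0, 0).
v_1 = A·v_0 = (-4, -4, 0).
v_2 = A·v_1 = (16, 12, 4).

v_2 = (16, 12, 4)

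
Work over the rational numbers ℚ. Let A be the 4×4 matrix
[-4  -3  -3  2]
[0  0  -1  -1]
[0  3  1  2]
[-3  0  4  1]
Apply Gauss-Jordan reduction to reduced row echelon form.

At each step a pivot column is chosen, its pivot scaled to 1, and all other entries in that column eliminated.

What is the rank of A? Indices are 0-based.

rank = 4

[1] R0 /= -4  ⇒  (1, 3/4, 3/4, -1/2)
     R3 -= -3·R0  ⇒  (0, 9/4, 25/4, -1/2)
[2] R1 <-> R2
[2] R1 /= 3  ⇒  (0, 1, 1/3, 2/3)
     R0 -= 3/4·R1  ⇒  (1, 0, 1/2, -1)
     R3 -= 9/4·R1  ⇒  (0, 0, 11/2, -2)
[3] R2 /= -1  ⇒  (0, 0, 1, 1)
     R0 -= 1/2·R2  ⇒  (1, 0, 0, -3/2)
     R1 -= 1/3·R2  ⇒  (0, 1, 0, 1/3)
     R3 -= 11/2·R2  ⇒  (0, 0, 0, -15/2)
[4] R3 /= -15/2  ⇒  (0, 0, 0, 1)
     R0 -= -3/2·R3  ⇒  (1, 0, 0, 0)
     R1 -= 1/3·R3  ⇒  (0, 1, 0, 0)
     R2 -= 1·R3  ⇒  (0, 0, 1, 0)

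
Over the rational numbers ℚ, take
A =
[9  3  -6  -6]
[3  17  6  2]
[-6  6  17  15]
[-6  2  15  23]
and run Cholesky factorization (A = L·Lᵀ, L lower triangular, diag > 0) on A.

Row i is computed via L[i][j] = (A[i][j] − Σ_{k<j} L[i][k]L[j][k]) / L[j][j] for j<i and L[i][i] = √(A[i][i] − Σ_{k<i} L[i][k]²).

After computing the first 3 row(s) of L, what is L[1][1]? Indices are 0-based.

L[1][1] = 4

Step 1: L[0][0] = √(9) = 3.
  L[1][0] = (3) / L[0][0] = 1.
Step 2: L[1][1] = √(16) = 4.
  L[2][0] = (-6) / L[0][0] = -2.
  L[2][1] = (8) / L[1][1] = 2.
Step 3: L[2][2] = √(9) = 3.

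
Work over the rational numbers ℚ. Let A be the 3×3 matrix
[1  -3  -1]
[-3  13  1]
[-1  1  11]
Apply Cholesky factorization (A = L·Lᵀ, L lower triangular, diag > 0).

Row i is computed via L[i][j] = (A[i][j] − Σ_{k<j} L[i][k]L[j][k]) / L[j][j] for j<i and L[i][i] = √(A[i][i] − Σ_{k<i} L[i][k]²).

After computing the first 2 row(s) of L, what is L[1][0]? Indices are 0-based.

L[1][0] = -3

Step 1: L[0][0] = √(1) = 1.
  L[1][0] = (-3) / L[0][0] = -3.
Step 2: L[1][1] = √(4) = 2.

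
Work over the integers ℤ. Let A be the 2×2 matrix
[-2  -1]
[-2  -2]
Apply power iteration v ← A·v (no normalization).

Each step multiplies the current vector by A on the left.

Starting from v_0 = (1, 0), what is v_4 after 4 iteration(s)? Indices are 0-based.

v_4 = (68, 96)

v_0 = (1, 0).
v_1 = A·v_0 = (-2, -2).
v_2 = A·v_1 = (6, 8).
v_3 = A·v_2 = (-20, -28).
v_4 = A·v_3 = (68, 96).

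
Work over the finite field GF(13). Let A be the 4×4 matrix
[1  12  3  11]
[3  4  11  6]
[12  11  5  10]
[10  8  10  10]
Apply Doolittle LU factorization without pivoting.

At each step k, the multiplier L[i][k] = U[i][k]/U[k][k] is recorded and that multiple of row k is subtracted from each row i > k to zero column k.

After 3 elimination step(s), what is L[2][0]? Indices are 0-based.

Step 1: pivot at (0,0) is 1.
  row1 ← row1 − (3)·row0  ⇒  L[1][0]=3, U row1=(0, 7, 2, 12)
  row2 ← row2 − (12)·row0  ⇒  L[2][0]=12, U row2=(0, 10, 8, 8)
  row3 ← row3 − (10)·row0  ⇒  L[3][0]=10, U row3=(0, 5, 6, 4)
Step 2: pivot at (1,1) is 7.
  row2 ← row2 − (7)·row1  ⇒  L[2][1]=7, U row2=(0, 0, 7, 2)
  row3 ← row3 − (10)·row1  ⇒  L[3][1]=10, U row3=(0, 0, 12, 1)
Step 3: pivot at (2,2) is 7.
  row3 ← row3 − (11)·row2  ⇒  L[3][2]=11, U row3=(0, 0, 0, 5)

L[2][0] = 12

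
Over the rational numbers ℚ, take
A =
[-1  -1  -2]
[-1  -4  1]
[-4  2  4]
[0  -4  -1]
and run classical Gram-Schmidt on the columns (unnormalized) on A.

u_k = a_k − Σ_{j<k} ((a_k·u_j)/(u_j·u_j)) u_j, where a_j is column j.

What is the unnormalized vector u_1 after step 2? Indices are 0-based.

u_1 = (-7/6, -25/6, 4/3, -4)

Step 1: u_0 = a_0 = (-1, -1, -4, 0).
Step 2: u_1 = a_1 − (-1/6)·u_0 = (-7/6, -25/6, 4/3, -4).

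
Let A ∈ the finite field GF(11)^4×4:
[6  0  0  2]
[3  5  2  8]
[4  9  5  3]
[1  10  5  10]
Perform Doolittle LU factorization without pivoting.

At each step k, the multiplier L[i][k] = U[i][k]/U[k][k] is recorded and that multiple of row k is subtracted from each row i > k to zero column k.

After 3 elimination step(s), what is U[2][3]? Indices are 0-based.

U[2][3] = 3

Step 1: pivot at (0,0) is 6.
  row1 ← row1 − (6)·row0  ⇒  L[1][0]=6, U row1=(0, 5, 2, 7)
  row2 ← row2 − (8)·row0  ⇒  L[2][0]=8, U row2=(0, 9, 5, 9)
  row3 ← row3 − (2)·row0  ⇒  L[3][0]=2, U row3=(0, 10, 5, 6)
Step 2: pivot at (1,1) is 5.
  row2 ← row2 − (4)·row1  ⇒  L[2][1]=4, U row2=(0, 0, 8, 3)
  row3 ← row3 − (2)·row1  ⇒  L[3][1]=2, U row3=(0, 0, 1, 3)
Step 3: pivot at (2,2) is 8.
  row3 ← row3 − (7)·row2  ⇒  L[3][2]=7, U row3=(0, 0, 0, 4)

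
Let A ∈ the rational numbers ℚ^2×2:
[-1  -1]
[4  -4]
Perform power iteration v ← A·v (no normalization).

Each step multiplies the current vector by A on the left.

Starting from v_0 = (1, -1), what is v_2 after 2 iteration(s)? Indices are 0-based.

v_2 = (-8, -32)

v_0 = (1, -1).
v_1 = A·v_0 = (0, 8).
v_2 = A·v_1 = (-8, -32).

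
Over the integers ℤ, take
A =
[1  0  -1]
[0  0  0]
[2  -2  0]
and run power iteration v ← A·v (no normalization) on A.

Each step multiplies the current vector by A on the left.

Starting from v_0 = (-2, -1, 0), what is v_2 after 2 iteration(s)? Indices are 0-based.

v_0 = (-2, -1, 0).
v_1 = A·v_0 = (-2, 0, -2).
v_2 = A·v_1 = (0, 0, -4).

v_2 = (0, 0, -4)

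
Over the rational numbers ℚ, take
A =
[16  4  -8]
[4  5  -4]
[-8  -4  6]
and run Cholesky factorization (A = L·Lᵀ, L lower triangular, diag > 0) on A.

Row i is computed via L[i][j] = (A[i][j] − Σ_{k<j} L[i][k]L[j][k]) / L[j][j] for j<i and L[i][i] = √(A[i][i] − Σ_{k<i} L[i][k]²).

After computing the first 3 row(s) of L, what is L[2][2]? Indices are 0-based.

L[2][2] = 1

Step 1: L[0][0] = √(16) = 4.
  L[1][0] = (4) / L[0][0] = 1.
Step 2: L[1][1] = √(4) = 2.
  L[2][0] = (-8) / L[0][0] = -2.
  L[2][1] = (-2) / L[1][1] = -1.
Step 3: L[2][2] = √(1) = 1.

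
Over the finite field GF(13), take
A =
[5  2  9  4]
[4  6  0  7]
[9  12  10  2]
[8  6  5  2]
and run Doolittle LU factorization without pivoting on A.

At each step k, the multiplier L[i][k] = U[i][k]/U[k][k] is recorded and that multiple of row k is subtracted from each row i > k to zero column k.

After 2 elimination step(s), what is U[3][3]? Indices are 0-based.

k=0: U[0][0]=5
  eliminate (1,0): mult=6, new row 1: (0, 7, 11, 9); set L[1][0]=6
  eliminate (2,0): mult=7, new row 2: (0, 11, 12, 0); set L[2][0]=7
  eliminate (3,0): mult=12, new row 3: (0, 8, 1, 6); set L[3][0]=12
k=1: U[1][1]=7
  eliminate (2,1): mult=9, new row 2: (0, 0, 4, 10); set L[2][1]=9
  eliminate (3,1): mult=3, new row 3: (0, 0, 7, 5); set L[3][1]=3

U[3][3] = 5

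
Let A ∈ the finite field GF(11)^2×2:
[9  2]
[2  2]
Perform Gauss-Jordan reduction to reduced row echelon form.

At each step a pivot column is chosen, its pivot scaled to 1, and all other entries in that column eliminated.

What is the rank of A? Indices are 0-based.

rank = 2

pivot(0,0)=9: scale R0 → (1, 10)
  clear (1,0): R1 −= (2)R0 → (0, 4)
pivot(1,1)=4: scale R1 → (0, 1)
  clear (0,1): R0 −= (10)R1 → (1, 0)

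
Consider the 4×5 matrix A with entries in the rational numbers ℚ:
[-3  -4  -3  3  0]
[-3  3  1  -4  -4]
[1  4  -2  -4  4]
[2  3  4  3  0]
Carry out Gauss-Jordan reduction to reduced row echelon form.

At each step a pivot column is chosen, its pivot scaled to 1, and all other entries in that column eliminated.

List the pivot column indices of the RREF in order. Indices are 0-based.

pivot columns: 0, 1, 2, 3

step 1: normalize row 0 (÷-3) = (1, 4/3, 1, -1, 0)
  row 1: subtract -3×row0 = (0, 7, 4, -7, -4)
  row 2: subtract 1×row0 = (0, 8/3, -3, -3, 4)
  row 3: subtract 2×row0 = (0, 1/3, 2, 5, 0)
step 2: normalize row 1 (÷7) = (0, 1, 4/7, -1, -4/7)
  row 0: subtract 4/3×row1 = (1, 0, 5/21, 1/3, 16/21)
  row 2: subtract 8/3×row1 = (0, 0, -95/21, -1/3, 116/21)
  row 3: subtract 1/3×row1 = (0, 0, 38/21, 16/3, 4/21)
step 3: normalize row 2 (÷-95/21) = (0, 0, 1, 7/95, -116/95)
  row 0: subtract 5/21×row2 = (1, 0, 0, 6/19, 20/19)
  row 1: subtract 4/7×row2 = (0, 1, 0, -99/95, 12/95)
  row 3: subtract 38/21×row2 = (0, 0, 0, 26/5, 12/5)
step 4: normalize row 3 (÷26/5) = (0, 0, 0, 1, 6/13)
  row 0: subtract 6/19×row3 = (1, 0, 0, 0, 224/247)
  row 1: subtract -99/95×row3 = (0, 1, 0, 0, 150/247)
  row 2: subtract 7/95×row3 = (0, 0, 1, 0, -310/247)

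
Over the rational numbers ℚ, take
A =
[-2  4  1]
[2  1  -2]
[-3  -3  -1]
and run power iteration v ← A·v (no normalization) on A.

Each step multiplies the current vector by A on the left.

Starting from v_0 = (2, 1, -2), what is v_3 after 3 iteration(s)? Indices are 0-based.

v_0 = (2, 1, -2).
v_1 = A·v_0 = (-2, 9, -7).
v_2 = A·v_1 = (33, 19, -14).
v_3 = A·v_2 = (-4, 113, -142).

v_3 = (-4, 113, -142)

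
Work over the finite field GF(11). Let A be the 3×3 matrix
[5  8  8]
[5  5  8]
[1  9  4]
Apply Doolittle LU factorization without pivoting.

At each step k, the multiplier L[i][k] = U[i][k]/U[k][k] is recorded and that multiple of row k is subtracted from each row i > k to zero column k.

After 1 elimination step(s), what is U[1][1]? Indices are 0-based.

[col 0] pivot 5
  R1 -= 1*R0 → (0, 8, 0)  (L[1][0] := 1)
  R2 -= 9*R0 → (0, 3, 9)  (L[2][0] := 9)

U[1][1] = 8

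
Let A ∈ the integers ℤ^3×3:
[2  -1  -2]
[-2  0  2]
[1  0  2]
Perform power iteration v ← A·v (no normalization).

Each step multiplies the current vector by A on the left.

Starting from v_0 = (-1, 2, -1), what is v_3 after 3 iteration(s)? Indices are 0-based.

v_3 = (22, -20, -14)

v_0 = (-1, 2, -1).
v_1 = A·v_0 = (-2, 0, -3).
v_2 = A·v_1 = (2, -2, -8).
v_3 = A·v_2 = (22, -20, -14).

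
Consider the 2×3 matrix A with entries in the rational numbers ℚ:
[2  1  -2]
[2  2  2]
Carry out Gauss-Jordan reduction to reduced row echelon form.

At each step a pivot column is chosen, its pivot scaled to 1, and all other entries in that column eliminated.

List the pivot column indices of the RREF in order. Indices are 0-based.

[1] R0 /= 2  ⇒  (1, 1/2, -1)
     R1 -= 2·R0  ⇒  (0, 1, 4)
[2] R1 /= 1  ⇒  (0, 1, 4)
     R0 -= 1/2·R1  ⇒  (1, 0, -3)

pivot columns: 0, 1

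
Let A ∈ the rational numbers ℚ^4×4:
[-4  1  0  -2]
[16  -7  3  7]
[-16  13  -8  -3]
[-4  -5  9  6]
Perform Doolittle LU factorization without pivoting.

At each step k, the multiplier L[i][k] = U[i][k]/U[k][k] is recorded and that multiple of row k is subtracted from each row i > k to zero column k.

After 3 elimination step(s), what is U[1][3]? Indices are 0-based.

[col 0] pivot -4
  R1 -= -4*R0 → (0, -3, 3, -1)  (L[1][0] := -4)
  R2 -= 4*R0 → (0, 9, -8, 5)  (L[2][0] := 4)
  R3 -= 1*R0 → (0, -6, 9, 8)  (L[3][0] := 1)
[col 1] pivot -3
  R2 -= -3*R1 → (0, 0, 1, 2)  (L[2][1] := -3)
  R3 -= 2*R1 → (0, 0, 3, 10)  (L[3][1] := 2)
[col 2] pivot 1
  R3 -= 3*R2 → (0, 0, 0, 4)  (L[3][2] := 3)

U[1][3] = -1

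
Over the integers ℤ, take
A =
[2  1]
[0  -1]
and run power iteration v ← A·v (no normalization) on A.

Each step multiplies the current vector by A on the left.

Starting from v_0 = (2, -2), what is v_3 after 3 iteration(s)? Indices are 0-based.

v_3 = (10, 2)

v_0 = (2, -2).
v_1 = A·v_0 = (2, 2).
v_2 = A·v_1 = (6, -2).
v_3 = A·v_2 = (10, 2).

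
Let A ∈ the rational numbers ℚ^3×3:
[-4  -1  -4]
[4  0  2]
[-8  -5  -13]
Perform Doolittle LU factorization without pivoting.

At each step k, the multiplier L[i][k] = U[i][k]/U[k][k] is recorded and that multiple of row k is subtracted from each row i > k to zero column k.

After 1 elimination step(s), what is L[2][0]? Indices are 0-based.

L[2][0] = 2

[col 0] pivot -4
  R1 -= -1*R0 → (0, -1, -2)  (L[1][0] := -1)
  R2 -= 2*R0 → (0, -3, -5)  (L[2][0] := 2)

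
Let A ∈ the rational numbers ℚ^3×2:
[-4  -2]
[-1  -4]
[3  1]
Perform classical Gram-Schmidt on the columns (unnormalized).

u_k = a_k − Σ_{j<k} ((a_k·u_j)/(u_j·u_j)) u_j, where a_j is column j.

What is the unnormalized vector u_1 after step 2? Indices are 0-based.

u_1 = (4/13, -89/26, -19/26)

Step 1: u_0 = a_0 = (-4, -1, 3).
Step 2: u_1 = a_1 − (15/26)·u_0 = (4/13, -89/26, -19/26).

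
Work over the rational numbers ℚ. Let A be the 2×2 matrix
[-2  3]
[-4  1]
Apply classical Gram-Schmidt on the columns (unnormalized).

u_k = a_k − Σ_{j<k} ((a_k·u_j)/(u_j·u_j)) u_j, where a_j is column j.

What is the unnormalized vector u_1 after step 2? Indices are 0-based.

u_1 = (2, -1)

Step 1: u_0 = a_0 = (-2, -4).
Step 2: u_1 = a_1 − (-1/2)·u_0 = (2, -1).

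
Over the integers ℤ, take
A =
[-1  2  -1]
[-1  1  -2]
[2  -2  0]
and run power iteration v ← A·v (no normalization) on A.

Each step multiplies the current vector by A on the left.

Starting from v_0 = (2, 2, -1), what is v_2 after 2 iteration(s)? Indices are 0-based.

v_0 = (2, 2, -1).
v_1 = A·v_0 = (3, 2, 0).
v_2 = A·v_1 = (1, -1, 2).

v_2 = (1, -1, 2)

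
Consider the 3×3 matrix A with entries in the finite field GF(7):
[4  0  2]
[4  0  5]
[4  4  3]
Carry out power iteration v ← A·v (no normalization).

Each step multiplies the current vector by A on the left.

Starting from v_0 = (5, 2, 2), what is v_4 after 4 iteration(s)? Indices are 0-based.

v_4 = (2, 2, 5)

v_0 = (5, 2, 2).
v_1 = A·v_0 = (3, 2, 6).
v_2 = A·v_1 = (3, 0, 3).
v_3 = A·v_2 = (4, 6, 0).
v_4 = A·v_3 = (2, 2, 5).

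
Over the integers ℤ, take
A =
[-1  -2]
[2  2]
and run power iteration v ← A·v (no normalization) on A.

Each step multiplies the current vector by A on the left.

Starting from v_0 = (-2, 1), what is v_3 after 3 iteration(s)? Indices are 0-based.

v_3 = (4, 0)

v_0 = (-2, 1).
v_1 = A·v_0 = (0, -2).
v_2 = A·v_1 = (4, -4).
v_3 = A·v_2 = (4, 0).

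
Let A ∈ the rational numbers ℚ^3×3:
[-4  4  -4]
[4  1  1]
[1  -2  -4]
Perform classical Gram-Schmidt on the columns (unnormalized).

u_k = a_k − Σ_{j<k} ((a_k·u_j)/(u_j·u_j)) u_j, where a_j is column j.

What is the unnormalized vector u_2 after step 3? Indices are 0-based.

Step 1: u_0 = a_0 = (-4, 4, 1).
Step 2: u_1 = a_1 − (-14/33)·u_0 = (76/33, 89/33, -52/33).
Step 3: u_2 = a_2 − (16/33)·u_0 − (-1/71)·u_1 = (-144/71, -64/71, -320/71).

u_2 = (-144/71, -64/71, -320/71)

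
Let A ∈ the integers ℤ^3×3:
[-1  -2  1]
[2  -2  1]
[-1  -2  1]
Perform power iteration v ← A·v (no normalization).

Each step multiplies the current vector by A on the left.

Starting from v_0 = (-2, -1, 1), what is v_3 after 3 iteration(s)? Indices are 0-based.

v_0 = (-2, -1, 1).
v_1 = A·v_0 = (5, -1, 5).
v_2 = A·v_1 = (2, 17, 2).
v_3 = A·v_2 = (-34, -28, -34).

v_3 = (-34, -28, -34)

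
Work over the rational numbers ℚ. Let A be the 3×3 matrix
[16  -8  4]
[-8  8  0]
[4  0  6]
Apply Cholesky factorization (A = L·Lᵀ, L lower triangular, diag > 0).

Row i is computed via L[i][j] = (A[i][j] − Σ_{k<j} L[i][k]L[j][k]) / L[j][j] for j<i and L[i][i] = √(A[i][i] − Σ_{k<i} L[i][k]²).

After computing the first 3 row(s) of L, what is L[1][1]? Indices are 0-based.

Step 1: L[0][0] = √(16) = 4.
  L[1][0] = (-8) / L[0][0] = -2.
Step 2: L[1][1] = √(4) = 2.
  L[2][0] = (4) / L[0][0] = 1.
  L[2][1] = (2) / L[1][1] = 1.
Step 3: L[2][2] = √(4) = 2.

L[1][1] = 2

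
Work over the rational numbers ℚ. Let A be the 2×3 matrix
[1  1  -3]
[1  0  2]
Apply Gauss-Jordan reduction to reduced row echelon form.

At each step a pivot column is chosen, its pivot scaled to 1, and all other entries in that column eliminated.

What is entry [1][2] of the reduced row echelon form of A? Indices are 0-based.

step 1: normalize row 0 (÷1) = (1, 1, -3)
  row 1: subtract 1×row0 = (0, -1, 5)
step 2: normalize row 1 (÷-1) = (0, 1, -5)
  row 0: subtract 1×row1 = (1, 0, 2)

M[1][2] = -5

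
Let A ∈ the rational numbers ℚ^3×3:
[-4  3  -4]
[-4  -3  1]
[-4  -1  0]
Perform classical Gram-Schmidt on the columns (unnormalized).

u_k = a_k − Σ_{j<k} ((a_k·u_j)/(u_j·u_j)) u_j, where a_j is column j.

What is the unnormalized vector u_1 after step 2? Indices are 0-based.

u_1 = (10/3, -8/3, -2/3)

Step 1: u_0 = a_0 = (-4, -4, -4).
Step 2: u_1 = a_1 − (1/12)·u_0 = (10/3, -8/3, -2/3).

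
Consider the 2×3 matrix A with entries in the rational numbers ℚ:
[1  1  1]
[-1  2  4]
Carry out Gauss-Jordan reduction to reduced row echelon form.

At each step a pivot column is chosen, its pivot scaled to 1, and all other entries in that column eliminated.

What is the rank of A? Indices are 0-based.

rank = 2

[1] R0 /= 1  ⇒  (1, 1, 1)
     R1 -= -1·R0  ⇒  (0, 3, 5)
[2] R1 /= 3  ⇒  (0, 1, 5/3)
     R0 -= 1·R1  ⇒  (1, 0, -2/3)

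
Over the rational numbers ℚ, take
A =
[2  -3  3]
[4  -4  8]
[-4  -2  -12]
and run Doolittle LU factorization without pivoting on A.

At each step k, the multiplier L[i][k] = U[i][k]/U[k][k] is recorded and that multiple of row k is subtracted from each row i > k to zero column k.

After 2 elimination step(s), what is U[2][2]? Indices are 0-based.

U[2][2] = 2

Step 1: pivot at (0,0) is 2.
  row1 ← row1 − (2)·row0  ⇒  L[1][0]=2, U row1=(0, 2, 2)
  row2 ← row2 − (-2)·row0  ⇒  L[2][0]=-2, U row2=(0, -8, -6)
Step 2: pivot at (1,1) is 2.
  row2 ← row2 − (-4)·row1  ⇒  L[2][1]=-4, U row2=(0, 0, 2)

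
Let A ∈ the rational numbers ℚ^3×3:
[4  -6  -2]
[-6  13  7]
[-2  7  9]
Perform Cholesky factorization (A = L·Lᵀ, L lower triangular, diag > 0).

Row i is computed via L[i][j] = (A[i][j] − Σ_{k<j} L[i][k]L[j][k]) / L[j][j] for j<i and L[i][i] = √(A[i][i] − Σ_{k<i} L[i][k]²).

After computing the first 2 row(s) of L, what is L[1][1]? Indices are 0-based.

Step 1: L[0][0] = √(4) = 2.
  L[1][0] = (-6) / L[0][0] = -3.
Step 2: L[1][1] = √(4) = 2.

L[1][1] = 2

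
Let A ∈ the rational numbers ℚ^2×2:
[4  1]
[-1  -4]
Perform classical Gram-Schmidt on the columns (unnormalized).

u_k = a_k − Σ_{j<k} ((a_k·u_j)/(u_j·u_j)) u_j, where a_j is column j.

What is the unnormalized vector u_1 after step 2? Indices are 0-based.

u_1 = (-15/17, -60/17)

Step 1: u_0 = a_0 = (4, -1).
Step 2: u_1 = a_1 − (8/17)·u_0 = (-15/17, -60/17).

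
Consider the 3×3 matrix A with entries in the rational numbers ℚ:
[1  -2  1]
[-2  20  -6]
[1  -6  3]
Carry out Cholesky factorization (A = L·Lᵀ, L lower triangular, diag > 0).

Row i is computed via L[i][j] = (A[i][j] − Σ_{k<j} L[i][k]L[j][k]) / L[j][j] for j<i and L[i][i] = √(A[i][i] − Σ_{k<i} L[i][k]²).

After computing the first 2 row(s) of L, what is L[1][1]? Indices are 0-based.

Step 1: L[0][0] = √(1) = 1.
  L[1][0] = (-2) / L[0][0] = -2.
Step 2: L[1][1] = √(16) = 4.

L[1][1] = 4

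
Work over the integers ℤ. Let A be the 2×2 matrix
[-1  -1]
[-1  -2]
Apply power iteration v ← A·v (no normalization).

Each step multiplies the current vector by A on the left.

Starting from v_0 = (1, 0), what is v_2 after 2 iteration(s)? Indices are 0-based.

v_2 = (2, 3)

v_0 = (1, 0).
v_1 = A·v_0 = (-1, -1).
v_2 = A·v_1 = (2, 3).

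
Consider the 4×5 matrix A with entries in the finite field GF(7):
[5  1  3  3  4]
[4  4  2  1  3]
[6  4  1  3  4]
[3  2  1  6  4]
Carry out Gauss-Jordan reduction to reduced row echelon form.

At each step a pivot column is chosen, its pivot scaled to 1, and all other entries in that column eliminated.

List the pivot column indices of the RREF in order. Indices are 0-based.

[1] R0 /= 5  ⇒  (1, 3, 2, 2, 5)
     R1 -= 4·R0  ⇒  (0, 6, 1, 0, 4)
     R2 -= 6·R0  ⇒  (0, 0, 3, 5, 2)
     R3 -= 3·R0  ⇒  (0, 0, 2, 0, 3)
[2] R1 /= 6  ⇒  (0, 1, 6, 0, 3)
     R0 -= 3·R1  ⇒  (1, 0, 5, 2, 3)
[3] R2 /= 3  ⇒  (0, 0, 1, 4, 3)
     R0 -= 5·R2  ⇒  (1, 0, 0, 3, 2)
     R1 -= 6·R2  ⇒  (0, 1, 0, 4, 6)
     R3 -= 2·R2  ⇒  (0, 0, 0, 6, 4)
[4] R3 /= 6  ⇒  (0, 0, 0, 1, 3)
     R0 -= 3·R3  ⇒  (1, 0, 0, 0, 0)
     R1 -= 4·R3  ⇒  (0, 1, 0, 0, 1)
     R2 -= 4·R3  ⇒  (0, 0, 1, 0, 5)

pivot columns: 0, 1, 2, 3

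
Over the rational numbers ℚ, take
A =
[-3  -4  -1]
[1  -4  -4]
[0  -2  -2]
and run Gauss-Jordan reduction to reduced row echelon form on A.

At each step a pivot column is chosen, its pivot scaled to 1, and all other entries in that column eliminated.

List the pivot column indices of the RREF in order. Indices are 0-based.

step 1: normalize row 0 (÷-3) = (1, 4/3, 1/3)
  row 1: subtract 1×row0 = (0, -16/3, -13/3)
step 2: normalize row 1 (÷-16/3) = (0, 1, 13/16)
  row 0: subtract 4/3×row1 = (1, 0, -3/4)
  row 2: subtract -2×row1 = (0, 0, -3/8)
step 3: normalize row 2 (÷-3/8) = (0, 0, 1)
  row 0: subtract -3/4×row2 = (1, 0, 0)
  row 1: subtract 13/16×row2 = (0, 1, 0)

pivot columns: 0, 1, 2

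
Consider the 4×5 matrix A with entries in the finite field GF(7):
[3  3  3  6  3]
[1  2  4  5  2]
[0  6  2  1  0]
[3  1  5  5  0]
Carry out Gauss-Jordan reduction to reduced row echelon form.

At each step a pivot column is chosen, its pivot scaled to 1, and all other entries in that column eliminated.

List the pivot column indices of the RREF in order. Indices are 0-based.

pivot(0,0)=3: scale R0 → (1, 1, 1, 2, 1)
  clear (1,0): R1 −= (1)R0 → (0, 1, 3, 3, 1)
  clear (3,0): R3 −= (3)R0 → (0, 5, 2, 6, 4)
pivot(1,1)=1: scale R1 → (0, 1, 3, 3, 1)
  clear (0,1): R0 −= (1)R1 → (1, 0, 5, 6, 0)
  clear (2,1): R2 −= (6)R1 → (0, 0, 5, 4, 1)
  clear (3,1): R3 −= (5)R1 → (0, 0, 1, 5, 6)
pivot(2,2)=5: scale R2 → (0, 0, 1, 5, 3)
  clear (0,2): R0 −= (5)R2 → (1, 0, 0, 2, 6)
  clear (1,2): R1 −= (3)R2 → (0, 1, 0, 2, 6)
  clear (3,2): R3 −= (1)R2 → (0, 0, 0, 0, 3)
col 3: no nonzero at/below row 3; advance.
pivot(3,4)=3: scale R3 → (0, 0, 0, 0, 1)
  clear (0,4): R0 −= (6)R3 → (1, 0, 0, 2, 0)
  clear (1,4): R1 −= (6)R3 → (0, 1, 0, 2, 0)
  clear (2,4): R2 −= (3)R3 → (0, 0, 1, 5, 0)

pivot columns: 0, 1, 2, 4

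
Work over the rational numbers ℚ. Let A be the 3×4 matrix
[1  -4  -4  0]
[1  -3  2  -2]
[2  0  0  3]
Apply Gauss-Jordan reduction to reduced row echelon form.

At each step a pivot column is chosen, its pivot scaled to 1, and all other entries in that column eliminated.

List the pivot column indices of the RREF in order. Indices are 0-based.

pivot(0,0)=1: scale R0 → (1, -4, -4, 0)
  clear (1,0): R1 −= (1)R0 → (0, 1, 6, -2)
  clear (2,0): R2 −= (2)R0 → (0, 8, 8, 3)
pivot(1,1)=1: scale R1 → (0, 1, 6, -2)
  clear (0,1): R0 −= (-4)R1 → (1, 0, 20, -8)
  clear (2,1): R2 −= (8)R1 → (0, 0, -40, 19)
pivot(2,2)=-40: scale R2 → (0, 0, 1, -19/40)
  clear (0,2): R0 −= (20)R2 → (1, 0, 0, 3/2)
  clear (1,2): R1 −= (6)R2 → (0, 1, 0, 17/20)

pivot columns: 0, 1, 2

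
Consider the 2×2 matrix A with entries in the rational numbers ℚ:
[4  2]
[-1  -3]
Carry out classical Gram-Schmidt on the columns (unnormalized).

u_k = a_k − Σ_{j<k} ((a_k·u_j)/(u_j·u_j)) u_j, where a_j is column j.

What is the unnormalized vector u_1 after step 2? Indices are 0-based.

u_1 = (-10/17, -40/17)

Step 1: u_0 = a_0 = (4, -1).
Step 2: u_1 = a_1 − (11/17)·u_0 = (-10/17, -40/17).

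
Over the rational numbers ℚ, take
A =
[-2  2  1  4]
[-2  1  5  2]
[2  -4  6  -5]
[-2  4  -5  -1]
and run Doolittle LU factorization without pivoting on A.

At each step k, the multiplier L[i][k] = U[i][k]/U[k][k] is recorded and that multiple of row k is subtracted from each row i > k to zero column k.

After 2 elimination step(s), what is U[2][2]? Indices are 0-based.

U[2][2] = -1

Step 1: pivot at (0,0) is -2.
  row1 ← row1 − (1)·row0  ⇒  L[1][0]=1, U row1=(0, -1, 4, -2)
  row2 ← row2 − (-1)·row0  ⇒  L[2][0]=-1, U row2=(0, -2, 7, -1)
  row3 ← row3 − (1)·row0  ⇒  L[3][0]=1, U row3=(0, 2, -6, -5)
Step 2: pivot at (1,1) is -1.
  row2 ← row2 − (2)·row1  ⇒  L[2][1]=2, U row2=(0, 0, -1, 3)
  row3 ← row3 − (-2)·row1  ⇒  L[3][1]=-2, U row3=(0, 0, 2, -9)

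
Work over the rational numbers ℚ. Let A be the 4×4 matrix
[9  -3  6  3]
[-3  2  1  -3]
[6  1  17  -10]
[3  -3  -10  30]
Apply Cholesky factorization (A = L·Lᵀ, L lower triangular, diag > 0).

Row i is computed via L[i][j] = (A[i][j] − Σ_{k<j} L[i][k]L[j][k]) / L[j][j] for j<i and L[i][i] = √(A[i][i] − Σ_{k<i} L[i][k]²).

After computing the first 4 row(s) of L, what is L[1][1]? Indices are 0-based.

Step 1: L[0][0] = √(9) = 3.
  L[1][0] = (-3) / L[0][0] = -1.
Step 2: L[1][1] = √(1) = 1.
  L[2][0] = (6) / L[0][0] = 2.
  L[2][1] = (3) / L[1][1] = 3.
Step 3: L[2][2] = √(4) = 2.
  L[3][0] = (3) / L[0][0] = 1.
  L[3][1] = (-2) / L[1][1] = -2.
  L[3][2] = (-6) / L[2][2] = -3.
Step 4: L[3][3] = √(16) = 4.

L[1][1] = 1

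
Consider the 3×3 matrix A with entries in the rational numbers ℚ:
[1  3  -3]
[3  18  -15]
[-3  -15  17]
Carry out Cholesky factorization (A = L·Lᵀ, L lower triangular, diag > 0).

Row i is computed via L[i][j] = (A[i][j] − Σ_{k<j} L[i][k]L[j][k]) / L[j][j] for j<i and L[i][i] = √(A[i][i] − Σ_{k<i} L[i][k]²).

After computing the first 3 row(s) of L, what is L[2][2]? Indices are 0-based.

Step 1: L[0][0] = √(1) = 1.
  L[1][0] = (3) / L[0][0] = 3.
Step 2: L[1][1] = √(9) = 3.
  L[2][0] = (-3) / L[0][0] = -3.
  L[2][1] = (-6) / L[1][1] = -2.
Step 3: L[2][2] = √(4) = 2.

L[2][2] = 2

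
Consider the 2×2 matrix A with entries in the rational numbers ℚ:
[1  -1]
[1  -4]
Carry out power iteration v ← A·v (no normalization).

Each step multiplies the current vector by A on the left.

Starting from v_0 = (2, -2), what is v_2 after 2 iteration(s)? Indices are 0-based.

v_0 = (2, -2).
v_1 = A·v_0 = (4, 10).
v_2 = A·v_1 = (-6, -36).

v_2 = (-6, -36)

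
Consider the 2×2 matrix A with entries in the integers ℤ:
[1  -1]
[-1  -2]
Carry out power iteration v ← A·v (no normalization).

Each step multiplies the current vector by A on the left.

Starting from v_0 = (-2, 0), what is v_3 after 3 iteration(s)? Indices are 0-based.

v_0 = (-2, 0).
v_1 = A·v_0 = (-2, 2).
v_2 = A·v_1 = (-4, -2).
v_3 = A·v_2 = (-2, 8).

v_3 = (-2, 8)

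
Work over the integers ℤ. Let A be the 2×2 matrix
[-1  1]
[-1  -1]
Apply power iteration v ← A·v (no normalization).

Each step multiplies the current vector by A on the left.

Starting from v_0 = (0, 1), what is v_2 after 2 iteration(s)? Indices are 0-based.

v_0 = (0, 1).
v_1 = A·v_0 = (1, -1).
v_2 = A·v_1 = (-2, 0).

v_2 = (-2, 0)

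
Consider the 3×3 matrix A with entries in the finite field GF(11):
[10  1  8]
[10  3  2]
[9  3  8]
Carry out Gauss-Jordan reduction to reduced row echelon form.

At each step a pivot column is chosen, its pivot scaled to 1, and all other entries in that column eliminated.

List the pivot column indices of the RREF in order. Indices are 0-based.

step 1: normalize row 0 (÷10) = (1, 10, 3)
  row 1: subtract 10×row0 = (0, 2, 5)
  row 2: subtract 9×row0 = (0, 1, 3)
step 2: normalize row 1 (÷2) = (0, 1, 8)
  row 0: subtract 10×row1 = (1, 0, 0)
  row 2: subtract 1×row1 = (0, 0, 6)
step 3: normalize row 2 (÷6) = (0, 0, 1)
  row 1: subtract 8×row2 = (0, 1, 0)

pivot columns: 0, 1, 2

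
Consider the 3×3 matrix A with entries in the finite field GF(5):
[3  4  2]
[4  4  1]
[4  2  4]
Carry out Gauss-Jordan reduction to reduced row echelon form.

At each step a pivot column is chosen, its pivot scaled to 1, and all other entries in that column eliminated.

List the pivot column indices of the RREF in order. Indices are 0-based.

pivot columns: 0, 1, 2

[1] R0 /= 3  ⇒  (1, 3, 4)
     R1 -= 4·R0  ⇒  (0, 2, 0)
     R2 -= 4·R0  ⇒  (0, 0, 3)
[2] R1 /= 2  ⇒  (0, 1, 0)
     R0 -= 3·R1  ⇒  (1, 0, 4)
[3] R2 /= 3  ⇒  (0, 0, 1)
     R0 -= 4·R2  ⇒  (1, 0, 0)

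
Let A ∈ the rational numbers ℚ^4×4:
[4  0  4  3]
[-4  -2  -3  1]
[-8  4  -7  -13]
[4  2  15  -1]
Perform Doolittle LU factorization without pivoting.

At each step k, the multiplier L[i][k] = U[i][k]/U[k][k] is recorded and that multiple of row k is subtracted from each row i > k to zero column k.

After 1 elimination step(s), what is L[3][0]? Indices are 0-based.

Step 1: pivot at (0,0) is 4.
  row1 ← row1 − (-1)·row0  ⇒  L[1][0]=-1, U row1=(0, -2, 1, 4)
  row2 ← row2 − (-2)·row0  ⇒  L[2][0]=-2, U row2=(0, 4, 1, -7)
  row3 ← row3 − (1)·row0  ⇒  L[3][0]=1, U row3=(0, 2, 11, -4)

L[3][0] = 1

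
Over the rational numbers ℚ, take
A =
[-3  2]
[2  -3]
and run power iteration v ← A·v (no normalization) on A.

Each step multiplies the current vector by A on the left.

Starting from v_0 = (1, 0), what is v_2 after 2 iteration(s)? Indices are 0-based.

v_2 = (13, -12)

v_0 = (1, 0).
v_1 = A·v_0 = (-3, 2).
v_2 = A·v_1 = (13, -12).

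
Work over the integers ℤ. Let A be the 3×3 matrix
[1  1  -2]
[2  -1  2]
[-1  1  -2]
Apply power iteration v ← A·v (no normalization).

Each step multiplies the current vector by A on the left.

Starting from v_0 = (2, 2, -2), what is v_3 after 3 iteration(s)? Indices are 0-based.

v_0 = (2, 2, -2).
v_1 = A·v_0 = (8, -2, 4).
v_2 = A·v_1 = (-2, 26, -18).
v_3 = A·v_2 = (60, -66, 64).

v_3 = (60, -66, 64)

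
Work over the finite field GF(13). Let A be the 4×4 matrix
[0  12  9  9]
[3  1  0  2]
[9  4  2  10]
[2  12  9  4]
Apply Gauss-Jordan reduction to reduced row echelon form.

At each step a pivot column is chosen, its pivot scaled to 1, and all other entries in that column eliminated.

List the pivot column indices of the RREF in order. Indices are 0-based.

pivot columns: 0, 1, 2, 3

[1] R0 <-> R1
[1] R0 /= 3  ⇒  (1, 9, 0, 5)
     R2 -= 9·R0  ⇒  (0, 1, 2, 4)
     R3 -= 2·R0  ⇒  (0, 7, 9, 7)
[2] R1 /= 12  ⇒  (0, 1, 4, 4)
     R0 -= 9·R1  ⇒  (1, 0, 3, 8)
     R2 -= 1·R1  ⇒  (0, 0, 11, 0)
     R3 -= 7·R1  ⇒  (0, 0, 7, 5)
[3] R2 /= 11  ⇒  (0, 0, 1, 0)
     R0 -= 3·R2  ⇒  (1, 0, 0, 8)
     R1 -= 4·R2  ⇒  (0, 1, 0, 4)
     R3 -= 7·R2  ⇒  (0, 0, 0, 5)
[4] R3 /= 5  ⇒  (0, 0, 0, 1)
     R0 -= 8·R3  ⇒  (1, 0, 0, 0)
     R1 -= 4·R3  ⇒  (0, 1, 0, 0)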